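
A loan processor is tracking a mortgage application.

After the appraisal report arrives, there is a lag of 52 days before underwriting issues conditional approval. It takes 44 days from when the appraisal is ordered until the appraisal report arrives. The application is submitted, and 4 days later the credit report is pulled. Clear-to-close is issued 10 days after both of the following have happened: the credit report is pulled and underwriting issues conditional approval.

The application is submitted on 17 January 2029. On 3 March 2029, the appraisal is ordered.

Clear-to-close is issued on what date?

17 June 2029

The application is submitted: Jan 17, 2029.
The credit report is pulled: Jan 17, 2029 + 4 days = Jan 21, 2029.
The appraisal is ordered: Mar 3, 2029.
The appraisal report arrives: Mar 3, 2029 + 44 days = Apr 16, 2029.
Underwriting issues conditional approval: Apr 16, 2029 + 52 days = Jun 7, 2029.
Both prerequisites met — the credit report is pulled (Jan 21, 2029), underwriting issues conditional approval (Jun 7, 2029); the later is Jun 7, 2029.
Clear-to-close is issued: Jun 7, 2029 + 10 days = Jun 17, 2029.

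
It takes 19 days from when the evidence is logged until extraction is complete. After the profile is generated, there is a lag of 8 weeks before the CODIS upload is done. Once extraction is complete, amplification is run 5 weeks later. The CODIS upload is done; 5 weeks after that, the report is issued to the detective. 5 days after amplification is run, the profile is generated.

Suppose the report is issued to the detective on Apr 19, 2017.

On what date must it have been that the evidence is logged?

The report is issued to the detective: Apr 19, 2017.
The CODIS upload is done: Apr 19, 2017 − 5 weeks = Mar 15, 2017.
The profile is generated: Mar 15, 2017 − 8 weeks = Jan 18, 2017.
Amplification is run: Jan 18, 2017 − 5 days = Jan 13, 2017.
Extraction is complete: Jan 13, 2017 − 5 weeks = Dec 9, 2016.
The evidence is logged: Dec 9, 2016 − 19 days = Nov 20, 2016.

Nov 20, 2016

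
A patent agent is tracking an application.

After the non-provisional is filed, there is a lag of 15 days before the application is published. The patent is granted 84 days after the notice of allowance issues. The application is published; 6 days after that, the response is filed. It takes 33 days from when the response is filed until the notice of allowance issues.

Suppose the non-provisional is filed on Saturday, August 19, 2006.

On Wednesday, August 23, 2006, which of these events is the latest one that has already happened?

The non-provisional is filed

The non-provisional is filed: Aug 19, 2006.
The application is published: Aug 19, 2006 + 15 days = Sep 3, 2006.
The response is filed: Sep 3, 2006 + 6 days = Sep 9, 2006.
The notice of allowance issues: Sep 9, 2006 + 33 days = Oct 12, 2006.
The patent is granted: Oct 12, 2006 + 84 days = Jan 4, 2007.
Aug 23, 2006 falls between when the non-provisional is filed (Aug 19, 2006) and when the application is published (Sep 3, 2006).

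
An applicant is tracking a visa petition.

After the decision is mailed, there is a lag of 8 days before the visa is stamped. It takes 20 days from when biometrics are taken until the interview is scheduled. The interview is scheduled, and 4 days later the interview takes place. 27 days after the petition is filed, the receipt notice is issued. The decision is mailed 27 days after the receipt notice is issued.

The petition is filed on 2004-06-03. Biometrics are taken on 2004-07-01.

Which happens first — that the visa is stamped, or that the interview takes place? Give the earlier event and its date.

The petition is filed: Jun 3, 2004.
The receipt notice is issued: Jun 3, 2004 + 27 days = Jun 30, 2004.
The decision is mailed: Jun 30, 2004 + 27 days = Jul 27, 2004.
The visa is stamped: Jul 27, 2004 + 8 days = Aug 4, 2004.
Biometrics are taken: Jul 1, 2004.
The interview is scheduled: Jul 1, 2004 + 20 days = Jul 21, 2004.
The interview takes place: Jul 21, 2004 + 4 days = Jul 25, 2004.
Comparing: the visa is stamped on Aug 4, 2004 vs the interview takes place on Jul 25, 2004. Earlier: the interview takes place.

The interview takes place — 2004-07-25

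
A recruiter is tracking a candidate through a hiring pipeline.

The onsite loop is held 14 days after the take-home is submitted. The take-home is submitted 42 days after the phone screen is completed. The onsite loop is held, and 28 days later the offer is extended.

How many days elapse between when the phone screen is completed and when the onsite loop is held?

56 days

Causal path: the phone screen is completed → the take-home is submitted → the onsite loop is held.
Total delay along the path: 42 + 14 = 56 days.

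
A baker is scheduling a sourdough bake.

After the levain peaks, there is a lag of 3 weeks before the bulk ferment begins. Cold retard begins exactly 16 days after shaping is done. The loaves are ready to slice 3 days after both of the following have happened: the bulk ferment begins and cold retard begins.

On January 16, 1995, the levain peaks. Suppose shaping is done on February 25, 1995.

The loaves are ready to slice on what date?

The levain peaks: Jan 16, 1995.
The bulk ferment begins: Jan 16, 1995 + 3 weeks = Feb 6, 1995.
Shaping is done: Feb 25, 1995.
Cold retard begins: Feb 25, 1995 + 16 days = Mar 13, 1995.
Both prerequisites met — the bulk ferment begins (Feb 6, 1995), cold retard begins (Mar 13, 1995); the later is Mar 13, 1995.
The loaves are ready to slice: Mar 13, 1995 + 3 days = Mar 16, 1995.

March 16, 1995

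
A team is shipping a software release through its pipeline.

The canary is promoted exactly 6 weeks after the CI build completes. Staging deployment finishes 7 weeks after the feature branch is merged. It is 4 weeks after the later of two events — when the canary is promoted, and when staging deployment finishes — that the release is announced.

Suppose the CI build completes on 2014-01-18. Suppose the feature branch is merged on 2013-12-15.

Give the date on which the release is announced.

The CI build completes: Jan 18, 2014.
The canary is promoted: Jan 18, 2014 + 6 weeks = Mar 1, 2014.
The feature branch is merged: Dec 15, 2013.
Staging deployment finishes: Dec 15, 2013 + 7 weeks = Feb 2, 2014.
Both prerequisites met — the canary is promoted (Mar 1, 2014), staging deployment finishes (Feb 2, 2014); the later is Mar 1, 2014.
The release is announced: Mar 1, 2014 + 4 weeks = Mar 29, 2014.

2014-03-29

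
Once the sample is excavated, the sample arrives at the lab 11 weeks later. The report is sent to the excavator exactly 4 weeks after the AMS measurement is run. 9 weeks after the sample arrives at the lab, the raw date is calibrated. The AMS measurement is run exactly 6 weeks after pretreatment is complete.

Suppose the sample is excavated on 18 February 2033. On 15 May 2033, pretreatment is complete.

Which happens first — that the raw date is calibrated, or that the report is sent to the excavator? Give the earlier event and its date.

The raw date is calibrated — 8 July 2033

The sample is excavated: Feb 18, 2033.
The sample arrives at the lab: Feb 18, 2033 + 11 weeks = May 6, 2033.
The raw date is calibrated: May 6, 2033 + 9 weeks = Jul 8, 2033.
Pretreatment is complete: May 15, 2033.
The AMS measurement is run: May 15, 2033 + 6 weeks = Jun 26, 2033.
The report is sent to the excavator: Jun 26, 2033 + 4 weeks = Jul 24, 2033.
Comparing: the raw date is calibrated on Jul 8, 2033 vs the report is sent to the excavator on Jul 24, 2033. Earlier: the raw date is calibrated.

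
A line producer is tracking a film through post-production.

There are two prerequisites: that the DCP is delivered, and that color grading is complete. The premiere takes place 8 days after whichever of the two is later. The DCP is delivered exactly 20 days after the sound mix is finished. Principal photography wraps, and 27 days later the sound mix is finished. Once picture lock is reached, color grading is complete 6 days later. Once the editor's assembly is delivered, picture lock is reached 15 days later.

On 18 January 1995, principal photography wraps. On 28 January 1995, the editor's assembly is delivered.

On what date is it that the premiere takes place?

Principal photography wraps: Jan 18, 1995.
The sound mix is finished: Jan 18, 1995 + 27 days = Feb 14, 1995.
The DCP is delivered: Feb 14, 1995 + 20 days = Mar 6, 1995.
The editor's assembly is delivered: Jan 28, 1995.
Picture lock is reached: Jan 28, 1995 + 15 days = Feb 12, 1995.
Color grading is complete: Feb 12, 1995 + 6 days = Feb 18, 1995.
Both prerequisites met — the DCP is delivered (Mar 6, 1995), color grading is complete (Feb 18, 1995); the later is Mar 6, 1995.
The premiere takes place: Mar 6, 1995 + 8 days = Mar 14, 1995.

14 March 1995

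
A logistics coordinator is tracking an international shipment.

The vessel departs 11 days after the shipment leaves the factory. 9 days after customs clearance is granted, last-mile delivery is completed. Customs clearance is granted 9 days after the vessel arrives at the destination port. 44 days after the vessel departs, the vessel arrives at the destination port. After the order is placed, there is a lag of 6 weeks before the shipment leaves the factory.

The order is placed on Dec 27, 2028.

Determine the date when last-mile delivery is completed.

Apr 21, 2029

The order is placed: Dec 27, 2028.
The shipment leaves the factory: Dec 27, 2028 + 6 weeks = Feb 7, 2029.
The vessel departs: Feb 7, 2029 + 11 days = Feb 18, 2029.
The vessel arrives at the destination port: Feb 18, 2029 + 44 days = Apr 3, 2029.
Customs clearance is granted: Apr 3, 2029 + 9 days = Apr 12, 2029.
Last-mile delivery is completed: Apr 12, 2029 + 9 days = Apr 21, 2029.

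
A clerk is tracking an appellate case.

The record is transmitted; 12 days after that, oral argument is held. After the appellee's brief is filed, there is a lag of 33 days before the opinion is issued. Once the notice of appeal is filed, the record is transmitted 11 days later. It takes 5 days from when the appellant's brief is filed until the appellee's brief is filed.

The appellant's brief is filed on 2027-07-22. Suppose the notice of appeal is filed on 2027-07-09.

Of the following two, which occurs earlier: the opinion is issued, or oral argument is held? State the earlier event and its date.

The appellant's brief is filed: Jul 22, 2027.
The appellee's brief is filed: Jul 22, 2027 + 5 days = Jul 27, 2027.
The opinion is issued: Jul 27, 2027 + 33 days = Aug 29, 2027.
The notice of appeal is filed: Jul 9, 2027.
The record is transmitted: Jul 9, 2027 + 11 days = Jul 20, 2027.
Oral argument is held: Jul 20, 2027 + 12 days = Aug 1, 2027.
Comparing: the opinion is issued on Aug 29, 2027 vs oral argument is held on Aug 1, 2027. Earlier: oral argument is held.

Oral argument is held — 2027-08-01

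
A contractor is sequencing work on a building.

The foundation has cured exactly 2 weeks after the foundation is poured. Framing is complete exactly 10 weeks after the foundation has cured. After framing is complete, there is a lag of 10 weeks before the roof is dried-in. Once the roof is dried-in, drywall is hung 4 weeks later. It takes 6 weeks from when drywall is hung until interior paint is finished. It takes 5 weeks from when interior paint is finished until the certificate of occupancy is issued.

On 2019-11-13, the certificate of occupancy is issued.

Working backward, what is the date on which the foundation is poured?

2019-02-27

The certificate of occupancy is issued: Nov 13, 2019.
Interior paint is finished: Nov 13, 2019 − 5 weeks = Oct 9, 2019.
Drywall is hung: Oct 9, 2019 − 6 weeks = Aug 28, 2019.
The roof is dried-in: Aug 28, 2019 − 4 weeks = Jul 31, 2019.
Framing is complete: Jul 31, 2019 − 10 weeks = May 22, 2019.
The foundation has cured: May 22, 2019 − 10 weeks = Mar 13, 2019.
The foundation is poured: Mar 13, 2019 − 2 weeks = Feb 27, 2019.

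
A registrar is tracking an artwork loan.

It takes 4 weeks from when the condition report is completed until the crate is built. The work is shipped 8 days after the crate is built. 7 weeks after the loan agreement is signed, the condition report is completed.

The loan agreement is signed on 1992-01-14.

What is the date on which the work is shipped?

The loan agreement is signed: Jan 14, 1992.
The condition report is completed: Jan 14, 1992 + 7 weeks = Mar 3, 1992.
The crate is built: Mar 3, 1992 + 4 weeks = Mar 31, 1992.
The work is shipped: Mar 31, 1992 + 8 days = Apr 8, 1992.

1992-04-08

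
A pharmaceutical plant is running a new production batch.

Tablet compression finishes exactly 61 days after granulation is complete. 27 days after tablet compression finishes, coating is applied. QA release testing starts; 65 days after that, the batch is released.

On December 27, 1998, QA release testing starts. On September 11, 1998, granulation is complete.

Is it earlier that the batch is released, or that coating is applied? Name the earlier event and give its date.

Coating is applied — December 8, 1998

QA release testing starts: Dec 27, 1998.
The batch is released: Dec 27, 1998 + 65 days = Mar 2, 1999.
Granulation is complete: Sep 11, 1998.
Tablet compression finishes: Sep 11, 1998 + 61 days = Nov 11, 1998.
Coating is applied: Nov 11, 1998 + 27 days = Dec 8, 1998.
Comparing: the batch is released on Mar 2, 1999 vs coating is applied on Dec 8, 1998. Earlier: coating is applied.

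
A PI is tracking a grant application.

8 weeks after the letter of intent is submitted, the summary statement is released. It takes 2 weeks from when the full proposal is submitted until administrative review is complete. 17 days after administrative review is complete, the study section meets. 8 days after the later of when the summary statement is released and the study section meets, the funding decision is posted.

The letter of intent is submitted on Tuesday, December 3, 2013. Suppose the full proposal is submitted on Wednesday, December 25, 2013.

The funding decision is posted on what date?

Wednesday, February 5, 2014

The letter of intent is submitted: Dec 3, 2013.
The summary statement is released: Dec 3, 2013 + 8 weeks = Jan 28, 2014.
The full proposal is submitted: Dec 25, 2013.
Administrative review is complete: Dec 25, 2013 + 2 weeks = Jan 8, 2014.
The study section meets: Jan 8, 2014 + 17 days = Jan 25, 2014.
Both prerequisites met — the summary statement is released (Jan 28, 2014), the study section meets (Jan 25, 2014); the later is Jan 28, 2014.
The funding decision is posted: Jan 28, 2014 + 8 days = Feb 5, 2014.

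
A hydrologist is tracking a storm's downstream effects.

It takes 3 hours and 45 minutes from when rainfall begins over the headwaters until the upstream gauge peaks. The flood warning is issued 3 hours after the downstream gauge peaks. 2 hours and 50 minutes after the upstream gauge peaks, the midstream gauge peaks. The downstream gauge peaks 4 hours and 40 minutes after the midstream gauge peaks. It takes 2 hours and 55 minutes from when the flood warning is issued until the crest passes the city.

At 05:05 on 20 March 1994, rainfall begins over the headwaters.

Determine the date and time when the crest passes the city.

Rainfall begins over the headwaters: 05:05 Mar 20, 1994.
The upstream gauge peaks: 05:05 Mar 20, 1994 + 3h45m = 08:50 Mar 20, 1994.
The midstream gauge peaks: 08:50 Mar 20, 1994 + 2h50m = 11:40 Mar 20, 1994.
The downstream gauge peaks: 11:40 Mar 20, 1994 + 4h40m = 16:20 Mar 20, 1994.
The flood warning is issued: 16:20 Mar 20, 1994 + 3h = 19:20 Mar 20, 1994.
The crest passes the city: 19:20 Mar 20, 1994 + 2h55m = 22:15 Mar 20, 1994.

22:15 on 20 March 1994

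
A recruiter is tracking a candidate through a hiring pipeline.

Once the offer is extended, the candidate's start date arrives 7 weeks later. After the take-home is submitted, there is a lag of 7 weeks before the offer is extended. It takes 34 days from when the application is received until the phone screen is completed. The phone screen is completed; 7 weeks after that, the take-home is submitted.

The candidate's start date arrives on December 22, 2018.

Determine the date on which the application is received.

The candidate's start date arrives: Dec 22, 2018.
The offer is extended: Dec 22, 2018 − 7 weeks = Nov 3, 2018.
The take-home is submitted: Nov 3, 2018 − 7 weeks = Sep 15, 2018.
The phone screen is completed: Sep 15, 2018 − 7 weeks = Jul 28, 2018.
The application is received: Jul 28, 2018 − 34 days = Jun 24, 2018.

June 24, 2018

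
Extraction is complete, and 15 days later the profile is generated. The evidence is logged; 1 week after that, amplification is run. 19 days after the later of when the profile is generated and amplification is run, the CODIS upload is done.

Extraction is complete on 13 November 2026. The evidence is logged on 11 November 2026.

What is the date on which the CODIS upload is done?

17 December 2026

Extraction is complete: Nov 13, 2026.
The profile is generated: Nov 13, 2026 + 15 days = Nov 28, 2026.
The evidence is logged: Nov 11, 2026.
Amplification is run: Nov 11, 2026 + 1 week = Nov 18, 2026.
Both prerequisites met — the profile is generated (Nov 28, 2026), amplification is run (Nov 18, 2026); the later is Nov 28, 2026.
The CODIS upload is done: Nov 28, 2026 + 19 days = Dec 17, 2026.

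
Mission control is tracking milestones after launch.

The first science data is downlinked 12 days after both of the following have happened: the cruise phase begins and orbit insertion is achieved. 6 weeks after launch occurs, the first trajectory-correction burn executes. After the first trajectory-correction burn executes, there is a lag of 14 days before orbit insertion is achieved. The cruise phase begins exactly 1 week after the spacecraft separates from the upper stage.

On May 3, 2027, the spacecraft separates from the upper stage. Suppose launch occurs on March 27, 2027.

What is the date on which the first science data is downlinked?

The spacecraft separates from the upper stage: May 3, 2027.
The cruise phase begins: May 3, 2027 + 1 week = May 10, 2027.
Launch occurs: Mar 27, 2027.
The first trajectory-correction burn executes: Mar 27, 2027 + 6 weeks = May 8, 2027.
Orbit insertion is achieved: May 8, 2027 + 14 days = May 22, 2027.
Both prerequisites met — the cruise phase begins (May 10, 2027), orbit insertion is achieved (May 22, 2027); the later is May 22, 2027.
The first science data is downlinked: May 22, 2027 + 12 days = Jun 3, 2027.

June 3, 2027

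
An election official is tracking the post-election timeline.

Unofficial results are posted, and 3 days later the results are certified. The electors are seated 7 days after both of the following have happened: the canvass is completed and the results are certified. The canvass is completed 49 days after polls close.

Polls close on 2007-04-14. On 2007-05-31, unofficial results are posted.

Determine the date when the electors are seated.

Polls close: Apr 14, 2007.
The canvass is completed: Apr 14, 2007 + 49 days = Jun 2, 2007.
Unofficial results are posted: May 31, 2007.
The results are certified: May 31, 2007 + 3 days = Jun 3, 2007.
Both prerequisites met — the canvass is completed (Jun 2, 2007), the results are certified (Jun 3, 2007); the later is Jun 3, 2007.
The electors are seated: Jun 3, 2007 + 7 days = Jun 10, 2007.

2007-06-10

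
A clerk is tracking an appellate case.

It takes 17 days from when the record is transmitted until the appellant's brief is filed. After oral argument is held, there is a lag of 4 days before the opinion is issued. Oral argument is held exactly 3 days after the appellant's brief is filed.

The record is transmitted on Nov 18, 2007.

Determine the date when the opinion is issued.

Dec 12, 2007

The record is transmitted: Nov 18, 2007.
The appellant's brief is filed: Nov 18, 2007 + 17 days = Dec 5, 2007.
Oral argument is held: Dec 5, 2007 + 3 days = Dec 8, 2007.
The opinion is issued: Dec 8, 2007 + 4 days = Dec 12, 2007.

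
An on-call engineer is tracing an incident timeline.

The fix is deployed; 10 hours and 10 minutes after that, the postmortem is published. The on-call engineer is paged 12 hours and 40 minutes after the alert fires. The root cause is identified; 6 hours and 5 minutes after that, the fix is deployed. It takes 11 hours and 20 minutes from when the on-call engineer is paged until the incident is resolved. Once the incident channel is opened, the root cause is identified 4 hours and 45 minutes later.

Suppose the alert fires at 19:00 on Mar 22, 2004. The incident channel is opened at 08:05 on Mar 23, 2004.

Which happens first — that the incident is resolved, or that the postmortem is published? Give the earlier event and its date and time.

The alert fires: 19:00 Mar 22, 2004.
The on-call engineer is paged: 19:00 Mar 22, 2004 + 12h40m = 07:40 Mar 23, 2004.
The incident is resolved: 07:40 Mar 23, 2004 + 11h20m = 19:00 Mar 23, 2004.
The incident channel is opened: 08:05 Mar 23, 2004.
The root cause is identified: 08:05 Mar 23, 2004 + 4h45m = 12:50 Mar 23, 2004.
The fix is deployed: 12:50 Mar 23, 2004 + 6h05m = 18:55 Mar 23, 2004.
The postmortem is published: 18:55 Mar 23, 2004 + 10h10m = 05:05 Mar 24, 2004.
Comparing: the incident is resolved at 19:00 Mar 23, 2004 vs the postmortem is published at 05:05 Mar 24, 2004. Earlier: the incident is resolved.

The incident is resolved — 19:00 on Mar 23, 2004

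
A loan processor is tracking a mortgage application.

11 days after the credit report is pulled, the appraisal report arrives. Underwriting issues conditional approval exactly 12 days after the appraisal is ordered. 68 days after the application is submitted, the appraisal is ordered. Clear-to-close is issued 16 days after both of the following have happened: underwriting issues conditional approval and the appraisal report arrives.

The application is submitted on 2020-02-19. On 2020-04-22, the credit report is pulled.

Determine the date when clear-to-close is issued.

2020-05-25

The application is submitted: Feb 19, 2020.
The appraisal is ordered: Feb 19, 2020 + 68 days = Apr 27, 2020.
Underwriting issues conditional approval: Apr 27, 2020 + 12 days = May 9, 2020.
The credit report is pulled: Apr 22, 2020.
The appraisal report arrives: Apr 22, 2020 + 11 days = May 3, 2020.
Both prerequisites met — underwriting issues conditional approval (May 9, 2020), the appraisal report arrives (May 3, 2020); the later is May 9, 2020.
Clear-to-close is issued: May 9, 2020 + 16 days = May 25, 2020.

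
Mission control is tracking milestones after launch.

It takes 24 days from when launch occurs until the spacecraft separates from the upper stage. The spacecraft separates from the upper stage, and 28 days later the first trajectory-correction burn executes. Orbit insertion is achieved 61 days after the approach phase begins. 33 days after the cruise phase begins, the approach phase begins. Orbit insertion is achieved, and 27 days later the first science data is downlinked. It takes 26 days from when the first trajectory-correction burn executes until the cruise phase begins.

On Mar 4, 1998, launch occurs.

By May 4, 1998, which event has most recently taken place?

The first trajectory-correction burn executes

Launch occurs: Mar 4, 1998.
The spacecraft separates from the upper stage: Mar 4, 1998 + 24 days = Mar 28, 1998.
The first trajectory-correction burn executes: Mar 28, 1998 + 28 days = Apr 25, 1998.
The cruise phase begins: Apr 25, 1998 + 26 days = May 21, 1998.
The approach phase begins: May 21, 1998 + 33 days = Jun 23, 1998.
Orbit insertion is achieved: Jun 23, 1998 + 61 days = Aug 23, 1998.
The first science data is downlinked: Aug 23, 1998 + 27 days = Sep 19, 1998.
May 4, 1998 falls between when the first trajectory-correction burn executes (Apr 25, 1998) and when the cruise phase begins (May 21, 1998).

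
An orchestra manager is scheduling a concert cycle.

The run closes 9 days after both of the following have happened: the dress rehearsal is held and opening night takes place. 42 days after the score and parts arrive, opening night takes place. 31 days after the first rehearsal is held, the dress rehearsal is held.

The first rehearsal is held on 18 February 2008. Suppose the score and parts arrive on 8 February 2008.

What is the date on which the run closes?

The first rehearsal is held: Feb 18, 2008.
The dress rehearsal is held: Feb 18, 2008 + 31 days = Mar 20, 2008.
The score and parts arrive: Feb 8, 2008.
Opening night takes place: Feb 8, 2008 + 42 days = Mar 21, 2008.
Both prerequisites met — the dress rehearsal is held (Mar 20, 2008), opening night takes place (Mar 21, 2008); the later is Mar 21, 2008.
The run closes: Mar 21, 2008 + 9 days = Mar 30, 2008.

30 March 2008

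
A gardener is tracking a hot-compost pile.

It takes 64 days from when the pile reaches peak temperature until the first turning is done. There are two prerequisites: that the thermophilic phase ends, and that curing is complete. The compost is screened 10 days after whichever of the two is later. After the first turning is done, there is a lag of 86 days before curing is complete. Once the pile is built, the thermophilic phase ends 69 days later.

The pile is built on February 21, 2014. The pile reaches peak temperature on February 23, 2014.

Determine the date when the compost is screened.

August 2, 2014

The pile is built: Feb 21, 2014.
The thermophilic phase ends: Feb 21, 2014 + 69 days = May 1, 2014.
The pile reaches peak temperature: Feb 23, 2014.
The first turning is done: Feb 23, 2014 + 64 days = Apr 28, 2014.
Curing is complete: Apr 28, 2014 + 86 days = Jul 23, 2014.
Both prerequisites met — the thermophilic phase ends (May 1, 2014), curing is complete (Jul 23, 2014); the later is Jul 23, 2014.
The compost is screened: Jul 23, 2014 + 10 days = Aug 2, 2014.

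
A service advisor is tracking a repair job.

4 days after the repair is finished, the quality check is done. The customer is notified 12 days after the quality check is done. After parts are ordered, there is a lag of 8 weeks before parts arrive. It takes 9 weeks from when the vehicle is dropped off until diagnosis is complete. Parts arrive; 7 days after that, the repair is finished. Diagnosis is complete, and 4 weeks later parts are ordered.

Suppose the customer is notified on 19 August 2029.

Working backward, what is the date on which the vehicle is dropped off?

The customer is notified: Aug 19, 2029.
The quality check is done: Aug 19, 2029 − 12 days = Aug 7, 2029.
The repair is finished: Aug 7, 2029 − 4 days = Aug 3, 2029.
Parts arrive: Aug 3, 2029 − 7 days = Jul 27, 2029.
Parts are ordered: Jul 27, 2029 − 8 weeks = Jun 1, 2029.
Diagnosis is complete: Jun 1, 2029 − 4 weeks = May 4, 2029.
The vehicle is dropped off: May 4, 2029 − 9 weeks = Mar 2, 2029.

2 March 2029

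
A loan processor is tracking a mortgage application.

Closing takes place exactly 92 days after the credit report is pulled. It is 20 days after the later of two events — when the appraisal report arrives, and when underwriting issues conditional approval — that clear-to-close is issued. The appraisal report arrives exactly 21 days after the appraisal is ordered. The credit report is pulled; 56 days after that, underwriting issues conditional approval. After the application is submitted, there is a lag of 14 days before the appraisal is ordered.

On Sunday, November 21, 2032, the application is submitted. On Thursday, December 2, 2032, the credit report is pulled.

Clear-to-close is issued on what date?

Wednesday, February 16, 2033

The application is submitted: Nov 21, 2032.
The appraisal is ordered: Nov 21, 2032 + 14 days = Dec 5, 2032.
The appraisal report arrives: Dec 5, 2032 + 21 days = Dec 26, 2032.
The credit report is pulled: Dec 2, 2032.
Underwriting issues conditional approval: Dec 2, 2032 + 56 days = Jan 27, 2033.
Both prerequisites met — the appraisal report arrives (Dec 26, 2032), underwriting issues conditional approval (Jan 27, 2033); the later is Jan 27, 2033.
Clear-to-close is issued: Jan 27, 2033 + 20 days = Feb 16, 2033.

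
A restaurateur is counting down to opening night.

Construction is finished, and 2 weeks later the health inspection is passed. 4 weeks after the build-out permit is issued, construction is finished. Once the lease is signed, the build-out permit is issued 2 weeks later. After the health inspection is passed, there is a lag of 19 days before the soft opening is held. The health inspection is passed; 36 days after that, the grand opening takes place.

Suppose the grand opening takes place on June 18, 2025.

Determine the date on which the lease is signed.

The grand opening takes place: Jun 18, 2025.
The health inspection is passed: Jun 18, 2025 − 36 days = May 13, 2025.
Construction is finished: May 13, 2025 − 2 weeks = Apr 29, 2025.
The build-out permit is issued: Apr 29, 2025 − 4 weeks = Apr 1, 2025.
The lease is signed: Apr 1, 2025 − 2 weeks = Mar 18, 2025.

March 18, 2025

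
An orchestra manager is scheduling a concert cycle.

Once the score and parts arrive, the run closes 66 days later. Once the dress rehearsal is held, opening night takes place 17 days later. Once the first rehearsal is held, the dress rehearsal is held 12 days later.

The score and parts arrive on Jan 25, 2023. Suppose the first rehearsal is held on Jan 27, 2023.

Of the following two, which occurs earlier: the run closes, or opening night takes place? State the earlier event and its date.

The score and parts arrive: Jan 25, 2023.
The run closes: Jan 25, 2023 + 66 days = Apr 1, 2023.
The first rehearsal is held: Jan 27, 2023.
The dress rehearsal is held: Jan 27, 2023 + 12 days = Feb 8, 2023.
Opening night takes place: Feb 8, 2023 + 17 days = Feb 25, 2023.
Comparing: the run closes on Apr 1, 2023 vs opening night takes place on Feb 25, 2023. Earlier: opening night takes place.

Opening night takes place — Feb 25, 2023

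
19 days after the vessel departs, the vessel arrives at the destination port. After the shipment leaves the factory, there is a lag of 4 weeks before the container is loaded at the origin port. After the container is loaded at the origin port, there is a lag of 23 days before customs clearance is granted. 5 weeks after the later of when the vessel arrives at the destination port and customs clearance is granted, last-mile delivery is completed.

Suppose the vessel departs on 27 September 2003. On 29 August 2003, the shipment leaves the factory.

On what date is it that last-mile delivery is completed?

The vessel departs: Sep 27, 2003.
The vessel arrives at the destination port: Sep 27, 2003 + 19 days = Oct 16, 2003.
The shipment leaves the factory: Aug 29, 2003.
The container is loaded at the origin port: Aug 29, 2003 + 4 weeks = Sep 26, 2003.
Customs clearance is granted: Sep 26, 2003 + 23 days = Oct 19, 2003.
Both prerequisites met — the vessel arrives at the destination port (Oct 16, 2003), customs clearance is granted (Oct 19, 2003); the later is Oct 19, 2003.
Last-mile delivery is completed: Oct 19, 2003 + 5 weeks = Nov 23, 2003.

23 November 2003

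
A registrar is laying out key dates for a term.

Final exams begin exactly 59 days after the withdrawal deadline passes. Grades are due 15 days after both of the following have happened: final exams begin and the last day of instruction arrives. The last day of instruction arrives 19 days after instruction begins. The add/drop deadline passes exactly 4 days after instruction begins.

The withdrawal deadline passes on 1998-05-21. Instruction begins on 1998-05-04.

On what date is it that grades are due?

The withdrawal deadline passes: May 21, 1998.
Final exams begin: May 21, 1998 + 59 days = Jul 19, 1998.
Instruction begins: May 4, 1998.
The last day of instruction arrives: May 4, 1998 + 19 days = May 23, 1998.
Both prerequisites met — final exams begin (Jul 19, 1998), the last day of instruction arrives (May 23, 1998); the later is Jul 19, 1998.
Grades are due: Jul 19, 1998 + 15 days = Aug 3, 1998.

1998-08-03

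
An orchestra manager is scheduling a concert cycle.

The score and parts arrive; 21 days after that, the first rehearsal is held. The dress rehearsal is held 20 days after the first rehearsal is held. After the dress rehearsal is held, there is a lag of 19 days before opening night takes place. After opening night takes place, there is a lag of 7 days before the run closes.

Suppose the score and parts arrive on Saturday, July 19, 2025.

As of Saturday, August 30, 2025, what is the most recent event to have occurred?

The dress rehearsal is held

The score and parts arrive: Jul 19, 2025.
The first rehearsal is held: Jul 19, 2025 + 21 days = Aug 9, 2025.
The dress rehearsal is held: Aug 9, 2025 + 20 days = Aug 29, 2025.
Opening night takes place: Aug 29, 2025 + 19 days = Sep 17, 2025.
The run closes: Sep 17, 2025 + 7 days = Sep 24, 2025.
Aug 30, 2025 falls between when the dress rehearsal is held (Aug 29, 2025) and when opening night takes place (Sep 17, 2025).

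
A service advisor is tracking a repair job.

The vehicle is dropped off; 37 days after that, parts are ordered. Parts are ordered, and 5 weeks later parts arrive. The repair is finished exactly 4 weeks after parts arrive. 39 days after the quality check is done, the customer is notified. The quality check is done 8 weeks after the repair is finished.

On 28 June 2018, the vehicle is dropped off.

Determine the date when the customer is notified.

The vehicle is dropped off: Jun 28, 2018.
Parts are ordered: Jun 28, 2018 + 37 days = Aug 4, 2018.
Parts arrive: Aug 4, 2018 + 5 weeks = Sep 8, 2018.
The repair is finished: Sep 8, 2018 + 4 weeks = Oct 6, 2018.
The quality check is done: Oct 6, 2018 + 8 weeks = Dec 1, 2018.
The customer is notified: Dec 1, 2018 + 39 days = Jan 9, 2019.

9 January 2019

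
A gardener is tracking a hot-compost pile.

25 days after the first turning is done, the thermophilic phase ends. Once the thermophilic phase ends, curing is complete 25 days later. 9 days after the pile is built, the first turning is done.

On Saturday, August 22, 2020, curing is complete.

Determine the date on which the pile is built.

Curing is complete: Aug 22, 2020.
The thermophilic phase ends: Aug 22, 2020 − 25 days = Jul 28, 2020.
The first turning is done: Jul 28, 2020 − 25 days = Jul 3, 2020.
The pile is built: Jul 3, 2020 − 9 days = Jun 24, 2020.

Wednesday, June 24, 2020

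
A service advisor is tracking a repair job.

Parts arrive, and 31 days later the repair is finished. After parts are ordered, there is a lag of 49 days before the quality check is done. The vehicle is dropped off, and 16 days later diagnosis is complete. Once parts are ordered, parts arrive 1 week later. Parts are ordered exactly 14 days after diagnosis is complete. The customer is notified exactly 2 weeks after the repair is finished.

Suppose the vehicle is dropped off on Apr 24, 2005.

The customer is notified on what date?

Jul 15, 2005

The vehicle is dropped off: Apr 24, 2005.
Diagnosis is complete: Apr 24, 2005 + 16 days = May 10, 2005.
Parts are ordered: May 10, 2005 + 14 days = May 24, 2005.
Parts arrive: May 24, 2005 + 1 week = May 31, 2005.
The repair is finished: May 31, 2005 + 31 days = Jul 1, 2005.
The customer is notified: Jul 1, 2005 + 2 weeks = Jul 15, 2005.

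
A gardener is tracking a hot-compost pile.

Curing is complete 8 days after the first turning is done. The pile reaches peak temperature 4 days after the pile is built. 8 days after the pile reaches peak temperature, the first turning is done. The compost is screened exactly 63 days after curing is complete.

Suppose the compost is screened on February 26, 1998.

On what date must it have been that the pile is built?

December 5, 1997

The compost is screened: Feb 26, 1998.
Curing is complete: Feb 26, 1998 − 63 days = Dec 25, 1997.
The first turning is done: Dec 25, 1997 − 8 days = Dec 17, 1997.
The pile reaches peak temperature: Dec 17, 1997 − 8 days = Dec 9, 1997.
The pile is built: Dec 9, 1997 − 4 days = Dec 5, 1997.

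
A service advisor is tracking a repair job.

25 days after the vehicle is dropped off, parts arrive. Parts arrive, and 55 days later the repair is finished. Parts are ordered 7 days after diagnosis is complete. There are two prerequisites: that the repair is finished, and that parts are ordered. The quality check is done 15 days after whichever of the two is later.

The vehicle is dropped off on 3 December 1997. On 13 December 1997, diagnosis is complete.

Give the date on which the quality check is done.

The vehicle is dropped off: Dec 3, 1997.
Parts arrive: Dec 3, 1997 + 25 days = Dec 28, 1997.
The repair is finished: Dec 28, 1997 + 55 days = Feb 21, 1998.
Diagnosis is complete: Dec 13, 1997.
Parts are ordered: Dec 13, 1997 + 7 days = Dec 20, 1997.
Both prerequisites met — the repair is finished (Feb 21, 1998), parts are ordered (Dec 20, 1997); the later is Feb 21, 1998.
The quality check is done: Feb 21, 1998 + 15 days = Mar 8, 1998.

8 March 1998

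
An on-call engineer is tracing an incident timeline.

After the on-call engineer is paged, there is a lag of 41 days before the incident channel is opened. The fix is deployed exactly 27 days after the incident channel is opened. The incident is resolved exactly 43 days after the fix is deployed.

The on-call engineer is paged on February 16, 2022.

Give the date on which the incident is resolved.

June 7, 2022

The on-call engineer is paged: Feb 16, 2022.
The incident channel is opened: Feb 16, 2022 + 41 days = Mar 29, 2022.
The fix is deployed: Mar 29, 2022 + 27 days = Apr 25, 2022.
The incident is resolved: Apr 25, 2022 + 43 days = Jun 7, 2022.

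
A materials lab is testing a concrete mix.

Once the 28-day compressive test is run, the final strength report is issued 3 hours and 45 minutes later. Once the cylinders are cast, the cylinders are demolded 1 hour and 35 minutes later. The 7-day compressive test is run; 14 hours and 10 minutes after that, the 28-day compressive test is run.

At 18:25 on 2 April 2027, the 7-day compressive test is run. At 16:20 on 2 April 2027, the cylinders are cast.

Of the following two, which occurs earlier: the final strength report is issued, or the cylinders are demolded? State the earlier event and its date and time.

The cylinders are demolded — 17:55 on 2 April 2027

The 7-day compressive test is run: 18:25 Apr 2, 2027.
The 28-day compressive test is run: 18:25 Apr 2, 2027 + 14h10m = 08:35 Apr 3, 2027.
The final strength report is issued: 08:35 Apr 3, 2027 + 3h45m = 12:20 Apr 3, 2027.
The cylinders are cast: 16:20 Apr 2, 2027.
The cylinders are demolded: 16:20 Apr 2, 2027 + 1h35m = 17:55 Apr 2, 2027.
Comparing: the final strength report is issued at 12:20 Apr 3, 2027 vs the cylinders are demolded at 17:55 Apr 2, 2027. Earlier: the cylinders are demolded.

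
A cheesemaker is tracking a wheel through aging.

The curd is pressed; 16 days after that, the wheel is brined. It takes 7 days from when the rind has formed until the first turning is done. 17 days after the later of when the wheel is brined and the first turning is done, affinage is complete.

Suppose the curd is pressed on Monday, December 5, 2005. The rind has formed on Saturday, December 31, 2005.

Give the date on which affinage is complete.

Tuesday, January 24, 2006

The curd is pressed: Dec 5, 2005.
The wheel is brined: Dec 5, 2005 + 16 days = Dec 21, 2005.
The rind has formed: Dec 31, 2005.
The first turning is done: Dec 31, 2005 + 7 days = Jan 7, 2006.
Both prerequisites met — the wheel is brined (Dec 21, 2005), the first turning is done (Jan 7, 2006); the later is Jan 7, 2006.
Affinage is complete: Jan 7, 2006 + 17 days = Jan 24, 2006.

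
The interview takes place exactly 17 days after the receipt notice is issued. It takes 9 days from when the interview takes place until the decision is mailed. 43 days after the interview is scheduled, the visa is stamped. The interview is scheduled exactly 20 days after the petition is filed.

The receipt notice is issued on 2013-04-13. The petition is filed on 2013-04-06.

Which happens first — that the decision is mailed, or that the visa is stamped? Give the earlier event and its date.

The receipt notice is issued: Apr 13, 2013.
The interview takes place: Apr 13, 2013 + 17 days = Apr 30, 2013.
The decision is mailed: Apr 30, 2013 + 9 days = May 9, 2013.
The petition is filed: Apr 6, 2013.
The interview is scheduled: Apr 6, 2013 + 20 days = Apr 26, 2013.
The visa is stamped: Apr 26, 2013 + 43 days = Jun 8, 2013.
Comparing: the decision is mailed on May 9, 2013 vs the visa is stamped on Jun 8, 2013. Earlier: the decision is mailed.

The decision is mailed — 2013-05-09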